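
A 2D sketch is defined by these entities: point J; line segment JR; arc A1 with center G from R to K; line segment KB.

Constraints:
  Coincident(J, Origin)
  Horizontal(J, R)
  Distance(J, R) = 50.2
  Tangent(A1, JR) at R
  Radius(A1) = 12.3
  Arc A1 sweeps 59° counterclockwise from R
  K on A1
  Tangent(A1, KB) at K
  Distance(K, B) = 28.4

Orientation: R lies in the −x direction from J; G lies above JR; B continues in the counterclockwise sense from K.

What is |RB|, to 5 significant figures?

39.397

On A1, R sits at bearing -90° from G; a 59° counterclockwise sweep puts K at bearing -31°, so K = G + 12.3·(cos -31°, sin -31°) = (-39.657, 5.9650). The tangent condition forces GK to be normal to KB, so KB runs along (−sin -31°, cos -31°); with |KB| = 28.4, B = (-25.030, 30.309). Then |RB| = |B − R| = 39.397.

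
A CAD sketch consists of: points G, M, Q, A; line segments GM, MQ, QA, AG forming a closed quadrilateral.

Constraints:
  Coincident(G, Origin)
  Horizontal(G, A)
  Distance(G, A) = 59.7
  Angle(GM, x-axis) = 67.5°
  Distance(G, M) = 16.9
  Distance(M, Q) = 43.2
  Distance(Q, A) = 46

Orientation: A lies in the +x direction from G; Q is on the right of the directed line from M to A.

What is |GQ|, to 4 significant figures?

32.74

G is at the origin; G and A share the same y with |GA| = 59.7 and A in +x, so A = (59.7, 0). GM runs at 67.5° with |GM| = 16.9, so M = (6.467, 15.61). Q is determined by |MQ| = 43.2 and |QA| = 46.0 together: it lies at the intersection of circle(M, 43.2) and circle(A, 46.0). With |MA| = 55.48, the foot of the radical line on MA is 25.49 from M and the perpendicular offset is √(43.2² − 25.49²) = 34.88. Taking the right-of-MA solution: Q = (21.11, -25.03).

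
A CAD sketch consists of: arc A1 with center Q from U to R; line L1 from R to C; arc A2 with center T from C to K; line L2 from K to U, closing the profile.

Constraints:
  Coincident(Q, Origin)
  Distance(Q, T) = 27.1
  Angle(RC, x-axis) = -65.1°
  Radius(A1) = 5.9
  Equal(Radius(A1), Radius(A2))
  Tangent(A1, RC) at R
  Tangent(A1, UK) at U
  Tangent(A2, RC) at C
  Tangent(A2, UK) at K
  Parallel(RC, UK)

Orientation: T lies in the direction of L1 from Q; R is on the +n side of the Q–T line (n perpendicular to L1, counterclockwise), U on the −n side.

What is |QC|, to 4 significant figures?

27.73

The slot axis is L1's direction at -65.1°, so u = (cos -65.1°, sin -65.1°) = (0.4210, -0.9070) and n = (−sin -65.1°, cos -65.1°) = (0.9070, 0.4210). Q is at the origin and T lies 27.1 along u from Q, so T = 27.1·u = (11.41, -24.58). Tangency of A1 to both parallel lines with radius 5.9 puts R and U at Q ± 5.9·n: R = (5.352, 2.484), U = (-5.352, -2.484). Equal radii place C and K the same way about T: C = T + 5.9·n = (16.76, -22.10), K = T − 5.9·n = (6.059, -27.07). Then |QC| = |C − Q| = 27.73.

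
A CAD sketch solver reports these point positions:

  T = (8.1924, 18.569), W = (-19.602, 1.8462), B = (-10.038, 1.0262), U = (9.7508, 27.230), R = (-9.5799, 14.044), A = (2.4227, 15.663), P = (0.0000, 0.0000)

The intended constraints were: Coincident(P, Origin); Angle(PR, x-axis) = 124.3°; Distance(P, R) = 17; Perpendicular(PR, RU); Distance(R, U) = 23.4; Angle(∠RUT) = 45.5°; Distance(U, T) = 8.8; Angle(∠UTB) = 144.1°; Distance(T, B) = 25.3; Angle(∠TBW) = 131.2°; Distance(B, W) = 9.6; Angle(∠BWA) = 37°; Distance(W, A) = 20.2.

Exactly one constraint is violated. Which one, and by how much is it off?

Distance(W, A) = 20.2 — off by 5.80.

P = (0.00, 0.00) ✓; PR at 124.3° ✓; |PR| = 17.00 ✓; ∠(PR, RU) = 90.00° ✓; |RU| = 23.40 ✓; ∠RUT = 45.50° ✓; |UT| = 8.800 ✓; ∠UTB = 144.1° ✓; |TB| = 25.30 ✓; ∠TBW = 131.2° ✓; |BW| = 9.599 ✓; ∠BWA = 37.00° ✓; |WA| = 26.00 ✗.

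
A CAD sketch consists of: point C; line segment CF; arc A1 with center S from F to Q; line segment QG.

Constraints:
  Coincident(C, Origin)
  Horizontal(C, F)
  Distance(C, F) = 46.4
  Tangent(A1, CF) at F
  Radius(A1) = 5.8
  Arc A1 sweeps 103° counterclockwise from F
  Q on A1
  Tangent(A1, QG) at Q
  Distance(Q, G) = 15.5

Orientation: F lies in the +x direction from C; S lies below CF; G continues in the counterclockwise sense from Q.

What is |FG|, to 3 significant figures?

22.3

On A1, F sits at bearing 90° from S; a 103° counterclockwise sweep puts Q at bearing 193°, so Q = S + 5.8·(cos 193°, sin 193°) = (40.7, -7.10). Tangency of A1 to QG means the radius SQ is perpendicular to QG, so QG runs along (−sin 193°, cos 193°); with |QG| = 15.5, G = (44.2, -22.2). Then |FG| = |G − F| = 22.3.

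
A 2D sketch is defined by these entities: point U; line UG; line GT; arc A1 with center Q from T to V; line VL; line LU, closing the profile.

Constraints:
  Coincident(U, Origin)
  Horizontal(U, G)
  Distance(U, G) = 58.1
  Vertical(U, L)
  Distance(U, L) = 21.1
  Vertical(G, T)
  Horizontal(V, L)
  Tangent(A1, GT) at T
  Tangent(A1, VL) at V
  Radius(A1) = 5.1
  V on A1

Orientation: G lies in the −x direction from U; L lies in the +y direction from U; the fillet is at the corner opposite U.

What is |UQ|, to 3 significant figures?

55.4

U and L share the same x with |UL| = 21.1 and L on the +y side, so L = (0.00, 21.1). The virtual corner opposite U is at (-58.1, 21.1). The tangent condition forces QT to be normal to GT and A1 meets VL tangentially, so QV is at right angles to VL, with radius 5.1, so the center Q sits 5.1 in from both sides at Q = (-53.0, 16.0). Then |UQ| = |Q − U| = 55.4.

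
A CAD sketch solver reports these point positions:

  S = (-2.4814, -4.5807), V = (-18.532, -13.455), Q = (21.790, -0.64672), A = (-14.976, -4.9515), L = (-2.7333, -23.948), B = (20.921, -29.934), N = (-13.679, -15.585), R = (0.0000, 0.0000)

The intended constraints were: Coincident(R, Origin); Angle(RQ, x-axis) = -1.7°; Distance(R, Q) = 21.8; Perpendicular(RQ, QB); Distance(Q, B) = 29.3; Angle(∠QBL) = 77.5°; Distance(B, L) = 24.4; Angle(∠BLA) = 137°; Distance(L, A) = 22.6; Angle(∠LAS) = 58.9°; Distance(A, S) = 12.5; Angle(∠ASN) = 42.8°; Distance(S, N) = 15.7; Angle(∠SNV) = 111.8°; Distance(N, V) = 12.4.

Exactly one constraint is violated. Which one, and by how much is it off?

Distance(N, V) = 12.4 — off by 7.10.

R = (0.00, 0.00) ✓; RQ at -1.700° ✓; |RQ| = 21.80 ✓; ∠(RQ, QB) = 90.00° ✓; |QB| = 29.30 ✓; ∠QBL = 77.50° ✓; |BL| = 24.40 ✓; ∠BLA = 137.0° ✓; |LA| = 22.60 ✓; ∠LAS = 58.90° ✓; |AS| = 12.50 ✓; ∠ASN = 42.80° ✓; |SN| = 15.70 ✓; ∠SNV = 111.8° ✓; |NV| = 5.300 ✗.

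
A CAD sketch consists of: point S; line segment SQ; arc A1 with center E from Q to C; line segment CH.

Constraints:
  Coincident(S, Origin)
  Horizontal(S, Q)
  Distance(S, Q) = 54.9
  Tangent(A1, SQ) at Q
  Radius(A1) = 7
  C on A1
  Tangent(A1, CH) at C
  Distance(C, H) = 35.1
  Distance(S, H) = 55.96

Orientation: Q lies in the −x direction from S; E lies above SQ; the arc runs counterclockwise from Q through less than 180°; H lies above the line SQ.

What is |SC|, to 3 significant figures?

48.4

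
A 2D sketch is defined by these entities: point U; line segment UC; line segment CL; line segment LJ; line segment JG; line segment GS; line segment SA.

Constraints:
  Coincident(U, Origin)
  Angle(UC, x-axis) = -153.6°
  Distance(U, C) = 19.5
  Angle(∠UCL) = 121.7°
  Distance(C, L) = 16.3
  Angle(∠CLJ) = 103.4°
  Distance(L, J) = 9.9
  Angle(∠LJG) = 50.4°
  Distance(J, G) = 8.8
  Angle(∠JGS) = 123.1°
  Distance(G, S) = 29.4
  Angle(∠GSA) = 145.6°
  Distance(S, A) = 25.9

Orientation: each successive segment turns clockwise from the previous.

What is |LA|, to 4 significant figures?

46.50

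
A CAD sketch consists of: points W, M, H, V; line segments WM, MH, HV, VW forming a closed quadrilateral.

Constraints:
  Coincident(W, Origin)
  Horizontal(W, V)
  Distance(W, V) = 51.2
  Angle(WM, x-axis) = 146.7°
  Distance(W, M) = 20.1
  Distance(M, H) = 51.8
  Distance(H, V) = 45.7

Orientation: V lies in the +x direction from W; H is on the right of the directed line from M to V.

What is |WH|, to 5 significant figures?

33.181

W is at the origin; W and V share the same y with |WV| = 51.2 and V in +x, so V = (51.2, 0). WM runs at 146.7° with |WM| = 20.1, so M = (-16.800, 11.035). H is determined by |MH| = 51.8 and |HV| = 45.7 together: it lies at the intersection of circle(M, 51.8) and circle(V, 45.7). With |MV| = 68.889, the foot of the radical line on MV is 38.761 from M and the perpendicular offset is √(51.8² − 38.761²) = 34.363. Taking the right-of-MV solution: H = (15.957, -29.093).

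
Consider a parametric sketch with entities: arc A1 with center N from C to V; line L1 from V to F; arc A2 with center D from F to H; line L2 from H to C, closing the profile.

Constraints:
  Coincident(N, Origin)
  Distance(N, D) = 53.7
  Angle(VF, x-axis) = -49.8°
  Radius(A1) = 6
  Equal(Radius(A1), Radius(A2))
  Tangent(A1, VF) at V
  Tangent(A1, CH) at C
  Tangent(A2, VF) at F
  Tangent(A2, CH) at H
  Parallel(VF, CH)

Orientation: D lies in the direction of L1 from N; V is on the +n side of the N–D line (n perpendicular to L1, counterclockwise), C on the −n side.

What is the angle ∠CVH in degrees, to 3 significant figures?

77.4°

The slot axis is L1's direction at -49.8°, so u = (cos -49.8°, sin -49.8°) = (0.645, -0.764) and n = (−sin -49.8°, cos -49.8°) = (0.764, 0.645). N is at the origin and D lies 53.7 along u from N, so D = 53.7·u = (34.7, -41.0). Tangency of A1 to both parallel lines with radius 6.0 puts V and C at N ± 6.0·n: V = (4.58, 3.87), C = (-4.58, -3.87). Equal radii place F and H the same way about D: F = D + 6.0·n = (39.2, -37.1), H = D − 6.0·n = (30.1, -44.9). Then cos ∠CVH = VC·VH / (|VC||VH|), giving 77.4°.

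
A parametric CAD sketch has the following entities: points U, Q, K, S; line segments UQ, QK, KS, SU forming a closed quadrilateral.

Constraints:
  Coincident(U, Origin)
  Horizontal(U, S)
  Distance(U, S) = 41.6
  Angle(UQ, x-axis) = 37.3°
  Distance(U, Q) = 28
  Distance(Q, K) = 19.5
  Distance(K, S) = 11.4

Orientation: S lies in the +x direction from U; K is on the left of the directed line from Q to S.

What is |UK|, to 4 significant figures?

42.51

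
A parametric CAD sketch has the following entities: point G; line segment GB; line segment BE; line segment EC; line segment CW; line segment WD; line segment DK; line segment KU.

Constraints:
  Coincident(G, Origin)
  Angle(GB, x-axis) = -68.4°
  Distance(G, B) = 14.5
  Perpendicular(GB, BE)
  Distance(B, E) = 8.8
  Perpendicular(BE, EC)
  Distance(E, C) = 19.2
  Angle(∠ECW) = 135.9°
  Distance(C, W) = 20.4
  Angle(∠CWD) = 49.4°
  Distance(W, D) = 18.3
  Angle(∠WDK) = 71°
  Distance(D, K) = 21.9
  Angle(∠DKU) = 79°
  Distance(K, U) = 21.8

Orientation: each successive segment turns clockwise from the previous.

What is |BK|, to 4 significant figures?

25.19

∠CWD = 49.4° gives WD at -63.10° from the x-axis; with |WD| = 18.3, D = (6.174, 3.658). ∠WDK = 71.0° gives DK at -172.1° from the x-axis; with |DK| = 21.9, K = (-15.52, 0.6477). Then |BK| = |K − B| = 25.19.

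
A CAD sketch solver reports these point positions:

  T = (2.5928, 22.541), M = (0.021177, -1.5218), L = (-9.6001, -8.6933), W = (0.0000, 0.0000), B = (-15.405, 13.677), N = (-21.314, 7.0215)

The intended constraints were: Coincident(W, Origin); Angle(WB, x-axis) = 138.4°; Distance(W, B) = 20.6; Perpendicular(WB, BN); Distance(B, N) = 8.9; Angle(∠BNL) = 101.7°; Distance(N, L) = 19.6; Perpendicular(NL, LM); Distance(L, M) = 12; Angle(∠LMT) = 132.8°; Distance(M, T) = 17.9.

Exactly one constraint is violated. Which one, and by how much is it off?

Distance(M, T) = 17.9 — off by 6.30.

W = (0.00, 0.00) ✓; WB at 138.4° ✓; |WB| = 20.60 ✓; ∠(WB, BN) = 90.00° ✓; |BN| = 8.900 ✓; ∠BNL = 101.7° ✓; |NL| = 19.60 ✓; ∠(NL, LM) = 90.00° ✓; |LM| = 12.00 ✓; ∠LMT = 132.8° ✓; |MT| = 24.20 ✗.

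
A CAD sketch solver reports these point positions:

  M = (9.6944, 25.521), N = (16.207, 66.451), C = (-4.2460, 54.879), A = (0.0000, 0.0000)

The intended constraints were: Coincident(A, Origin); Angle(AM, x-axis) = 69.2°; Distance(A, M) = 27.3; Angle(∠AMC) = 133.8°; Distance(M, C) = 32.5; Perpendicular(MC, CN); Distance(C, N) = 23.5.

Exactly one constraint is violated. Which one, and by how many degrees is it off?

Perpendicular(MC, CN) — off by 4.10°.

A = (0.00, 0.00) ✓; AM at 69.20° ✓; |AM| = 27.30 ✓; ∠AMC = 133.8° ✓; |MC| = 32.50 ✓; ∠(MC, CN) = 85.90° ✗; |CN| = 23.50 ✓.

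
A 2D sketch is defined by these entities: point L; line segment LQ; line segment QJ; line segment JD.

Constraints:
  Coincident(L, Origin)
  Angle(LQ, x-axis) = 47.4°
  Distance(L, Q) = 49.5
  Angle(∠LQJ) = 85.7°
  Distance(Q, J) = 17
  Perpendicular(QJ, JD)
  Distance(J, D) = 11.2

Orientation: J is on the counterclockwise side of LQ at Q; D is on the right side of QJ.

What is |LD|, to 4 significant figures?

62.00

L is at the origin; LQ runs at 47.4° with length 49.5, so Q = 49.5·(cos 47.4°, sin 47.4°) = (33.51, 36.44). ∠LQJ = 85.7°, so QJ runs at 47.4° + (180° − 85.7°) = 141.7° from the x-axis; with |QJ| = 17.0, J = Q + 17.0·(cos 141.7°, sin 141.7°) = (20.16, 46.97). The perpendicularity gives JD at right angles to QJ; with |JD| = 11.2 on the right of QJ, D = J + 11.2·(0.6198, 0.7848) = (27.11, 55.76). Then |LD| = |D − L| = 62.00.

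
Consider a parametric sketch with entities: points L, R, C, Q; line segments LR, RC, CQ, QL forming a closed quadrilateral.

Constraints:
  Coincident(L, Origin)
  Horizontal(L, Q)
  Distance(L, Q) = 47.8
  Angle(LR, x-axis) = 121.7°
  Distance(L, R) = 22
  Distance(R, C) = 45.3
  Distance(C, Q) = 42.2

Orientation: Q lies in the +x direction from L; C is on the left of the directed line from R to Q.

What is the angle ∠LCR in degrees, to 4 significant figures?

27.05°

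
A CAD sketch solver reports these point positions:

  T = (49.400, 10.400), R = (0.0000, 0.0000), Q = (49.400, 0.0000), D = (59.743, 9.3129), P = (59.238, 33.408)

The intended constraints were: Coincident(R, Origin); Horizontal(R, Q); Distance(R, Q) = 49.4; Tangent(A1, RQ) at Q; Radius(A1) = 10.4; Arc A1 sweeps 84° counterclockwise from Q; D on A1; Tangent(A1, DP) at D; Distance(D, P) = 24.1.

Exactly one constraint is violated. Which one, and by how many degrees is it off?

Tangent(A1, DP) at D — off by 7.20°.

R = (0.00, 0.00) ✓; R.y = 0.00, Q.y = 0.00 ✓; |RQ| = 49.40 ✓; ∠(TQ, QR) = 90.00° ✓; |TQ| = 10.40 ✓; bearing(T→D) − bearing(T→Q) = 84.00° ✓; |TD| = 10.40 ✓; ∠(TD, DP) = 82.80° ✗; |DP| = 24.10 ✓.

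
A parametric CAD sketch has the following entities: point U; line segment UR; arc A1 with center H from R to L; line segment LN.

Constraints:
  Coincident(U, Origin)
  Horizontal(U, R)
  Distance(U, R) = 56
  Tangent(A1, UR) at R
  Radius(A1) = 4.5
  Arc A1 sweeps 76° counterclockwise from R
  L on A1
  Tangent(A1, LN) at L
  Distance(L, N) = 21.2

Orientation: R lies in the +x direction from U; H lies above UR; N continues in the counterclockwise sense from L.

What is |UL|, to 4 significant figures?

60.46

Tangency of A1 to UR means the radius HR is perpendicular to UR, so H = R + (0, 4.5) = (56.00, 4.500). On A1, R sits at bearing -90° from H; a 76° counterclockwise sweep puts L at bearing -14°, so L = H + 4.5·(cos -14°, sin -14°) = (60.37, 3.411). Then |UL| = |L − U| = 60.46.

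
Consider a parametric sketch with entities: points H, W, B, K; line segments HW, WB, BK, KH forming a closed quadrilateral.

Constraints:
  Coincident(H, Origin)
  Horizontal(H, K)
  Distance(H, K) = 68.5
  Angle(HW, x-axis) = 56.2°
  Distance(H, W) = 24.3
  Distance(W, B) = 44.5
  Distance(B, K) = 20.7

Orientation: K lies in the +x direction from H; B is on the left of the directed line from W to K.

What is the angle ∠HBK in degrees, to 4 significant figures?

103.5°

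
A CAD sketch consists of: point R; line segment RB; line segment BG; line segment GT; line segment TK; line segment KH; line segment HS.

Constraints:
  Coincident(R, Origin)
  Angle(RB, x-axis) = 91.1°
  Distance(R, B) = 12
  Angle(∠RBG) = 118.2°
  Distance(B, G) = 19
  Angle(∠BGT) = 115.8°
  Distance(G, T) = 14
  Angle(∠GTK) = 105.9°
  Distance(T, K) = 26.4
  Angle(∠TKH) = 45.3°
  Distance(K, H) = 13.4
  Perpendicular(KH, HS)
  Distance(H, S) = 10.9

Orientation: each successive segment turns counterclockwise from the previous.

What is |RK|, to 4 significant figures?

22.49

∠BGT = 115.8° gives GT at -142.9° from the x-axis; with |GT| = 14.0, T = (-28.31, 12.21). ∠GTK = 105.9° gives TK at -68.80° from the x-axis; with |TK| = 26.4, K = (-18.76, -12.41). Then |RK| = |K − R| = 22.49.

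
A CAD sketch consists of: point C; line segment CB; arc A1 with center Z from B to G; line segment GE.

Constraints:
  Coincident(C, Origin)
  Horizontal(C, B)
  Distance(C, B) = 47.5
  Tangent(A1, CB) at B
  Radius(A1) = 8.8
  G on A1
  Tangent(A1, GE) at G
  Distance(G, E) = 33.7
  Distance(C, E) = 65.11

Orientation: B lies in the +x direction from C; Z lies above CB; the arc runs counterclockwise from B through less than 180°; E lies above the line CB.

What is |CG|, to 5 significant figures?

57.100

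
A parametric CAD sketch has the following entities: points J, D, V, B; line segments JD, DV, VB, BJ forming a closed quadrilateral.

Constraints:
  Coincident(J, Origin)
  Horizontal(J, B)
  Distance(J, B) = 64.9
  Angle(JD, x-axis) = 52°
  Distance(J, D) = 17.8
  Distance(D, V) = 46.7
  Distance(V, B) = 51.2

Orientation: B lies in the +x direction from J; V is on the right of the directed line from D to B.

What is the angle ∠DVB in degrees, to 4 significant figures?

69.23°

Checks: |DV| = 46.70 ✓; |VB| = 51.20 ✓.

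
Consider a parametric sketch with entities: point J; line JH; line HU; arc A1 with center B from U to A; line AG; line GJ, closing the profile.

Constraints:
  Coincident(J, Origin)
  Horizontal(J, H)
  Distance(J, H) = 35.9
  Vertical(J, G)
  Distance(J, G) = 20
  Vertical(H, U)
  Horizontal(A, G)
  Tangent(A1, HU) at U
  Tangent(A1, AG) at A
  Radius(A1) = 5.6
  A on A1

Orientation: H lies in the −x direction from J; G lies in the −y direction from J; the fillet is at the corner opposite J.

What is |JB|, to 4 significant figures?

33.55

J is at the origin; J and H share the same y with |JH| = 35.9 and H on the −x side, so H = (-35.90, 0.000). J and G share the same x with |JG| = 20.0 and G on the −y side, so G = (0.000, -20.00). The virtual corner opposite J is at (-35.90, -20.00). The tangent condition forces BU to be normal to HU and tangency of A1 to AG means the radius BA is perpendicular to AG, with radius 5.6, so the center B sits 5.6 in from both sides at B = (-30.30, -14.40). Then |JB| = |B − J| = 33.55.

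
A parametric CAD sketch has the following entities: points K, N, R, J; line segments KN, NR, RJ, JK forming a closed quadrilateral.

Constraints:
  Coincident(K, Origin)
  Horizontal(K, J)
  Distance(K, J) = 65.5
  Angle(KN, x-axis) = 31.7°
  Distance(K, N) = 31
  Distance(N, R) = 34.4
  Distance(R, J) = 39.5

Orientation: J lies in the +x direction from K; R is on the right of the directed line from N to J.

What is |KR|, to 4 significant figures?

35.17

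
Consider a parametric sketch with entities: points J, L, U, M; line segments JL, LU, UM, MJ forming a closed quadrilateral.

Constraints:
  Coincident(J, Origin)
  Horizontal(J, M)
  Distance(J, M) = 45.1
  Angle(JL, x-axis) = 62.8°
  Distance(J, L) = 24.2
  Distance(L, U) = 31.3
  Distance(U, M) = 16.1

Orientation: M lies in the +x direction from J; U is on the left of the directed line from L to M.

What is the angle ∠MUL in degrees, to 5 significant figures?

112.33°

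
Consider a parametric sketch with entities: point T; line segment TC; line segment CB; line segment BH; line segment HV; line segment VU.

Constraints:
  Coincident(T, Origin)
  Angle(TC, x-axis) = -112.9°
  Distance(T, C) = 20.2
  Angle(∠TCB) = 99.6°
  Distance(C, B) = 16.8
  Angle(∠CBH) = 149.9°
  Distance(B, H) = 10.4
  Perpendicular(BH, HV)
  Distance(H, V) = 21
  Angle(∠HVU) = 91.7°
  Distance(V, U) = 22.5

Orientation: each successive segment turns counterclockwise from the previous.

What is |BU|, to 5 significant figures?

24.812

T is at the origin; TC runs at -112.9° with length 20.2, so C = (-7.8603, -18.608). ∠TCB = 99.6° gives CB at -32.500° from the x-axis; with |CB| = 16.8, B = (6.3087, -27.635). ∠CBH = 149.9° gives BH at -2.4000° from the x-axis; with |BH| = 10.4, H = (16.700, -28.070). BH is perpendicular to HV, so HV runs at 87.600°; with |HV| = 21.0, V = (17.579, -7.0885). ∠HVU = 91.7° gives VU at 175.90° from the x-axis; with |VU| = 22.5, U = (-4.8635, -5.4798). Then |BU| = |U − B| = 24.812.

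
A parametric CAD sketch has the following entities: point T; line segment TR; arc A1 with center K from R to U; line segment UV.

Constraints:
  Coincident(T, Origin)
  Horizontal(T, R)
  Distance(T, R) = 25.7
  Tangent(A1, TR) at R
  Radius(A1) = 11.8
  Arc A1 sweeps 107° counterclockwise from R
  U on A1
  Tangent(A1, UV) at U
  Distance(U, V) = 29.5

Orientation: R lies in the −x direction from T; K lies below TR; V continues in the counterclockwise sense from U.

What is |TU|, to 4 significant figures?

40.01

Since A1 is tangent to TR there, KR ⟂ TR, so K = R + (0, -11.8) = (-25.70, -11.80). On A1, R sits at bearing 90° from K; a 107° counterclockwise sweep puts U at bearing 197°, so U = K + 11.8·(cos 197°, sin 197°) = (-36.98, -15.25). Then |TU| = |U − T| = 40.01.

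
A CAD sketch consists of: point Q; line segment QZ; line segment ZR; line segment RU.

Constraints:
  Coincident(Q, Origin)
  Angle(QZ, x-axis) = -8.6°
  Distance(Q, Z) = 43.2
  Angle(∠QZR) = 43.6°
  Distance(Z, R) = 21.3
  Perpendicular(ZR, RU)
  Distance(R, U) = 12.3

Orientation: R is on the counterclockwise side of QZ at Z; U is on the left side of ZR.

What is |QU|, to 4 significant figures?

20.14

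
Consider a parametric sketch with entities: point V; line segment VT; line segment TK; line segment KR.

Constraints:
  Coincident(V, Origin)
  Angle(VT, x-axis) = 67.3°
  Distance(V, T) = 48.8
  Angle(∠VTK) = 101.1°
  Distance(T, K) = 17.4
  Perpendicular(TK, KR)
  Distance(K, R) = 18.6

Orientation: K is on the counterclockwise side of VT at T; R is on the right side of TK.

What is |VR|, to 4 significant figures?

71.68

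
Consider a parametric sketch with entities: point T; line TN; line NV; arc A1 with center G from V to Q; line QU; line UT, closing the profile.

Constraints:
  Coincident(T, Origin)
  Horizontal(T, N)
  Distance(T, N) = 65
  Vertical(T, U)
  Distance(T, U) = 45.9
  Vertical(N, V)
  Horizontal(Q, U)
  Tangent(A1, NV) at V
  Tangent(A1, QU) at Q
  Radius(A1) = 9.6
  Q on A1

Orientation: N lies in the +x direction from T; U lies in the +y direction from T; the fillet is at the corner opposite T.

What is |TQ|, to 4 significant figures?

71.94

The virtual corner opposite T is at (65.00, 45.90). The tangent condition forces GV to be normal to NV and since A1 is tangent to QU there, GQ ⟂ QU, with radius 9.6, so the center G sits 9.6 in from both sides at G = (55.40, 36.30). That places the tangent points at V = (65.00, 36.30) on NV and Q = (55.40, 45.90) on QU. Then |TQ| = |Q − T| = 71.94.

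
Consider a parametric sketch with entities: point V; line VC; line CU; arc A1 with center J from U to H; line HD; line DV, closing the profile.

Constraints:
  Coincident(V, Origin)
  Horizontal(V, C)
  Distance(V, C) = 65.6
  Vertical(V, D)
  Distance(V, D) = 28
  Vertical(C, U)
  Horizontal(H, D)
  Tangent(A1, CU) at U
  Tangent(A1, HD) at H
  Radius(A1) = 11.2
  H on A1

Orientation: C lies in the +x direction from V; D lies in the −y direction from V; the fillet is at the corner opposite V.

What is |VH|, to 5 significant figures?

61.183

V is at the origin; VC is horizontal with |VC| = 65.6 and C on the +x side, so C = (65.600, 0.0000). VD is vertical with |VD| = 28.0 and D on the −y side, so D = (0.0000, -28.000). The virtual corner opposite V is at (65.600, -28.000). A1 meets CU tangentially, so JU is at right angles to CU and tangency of A1 to HD means the radius JH is perpendicular to HD, with radius 11.2, so the center J sits 11.2 in from both sides at J = (54.400, -16.800). That places the tangent points at U = (65.600, -16.800) on CU and H = (54.400, -28.000) on HD. Then |VH| = |H − V| = 61.183.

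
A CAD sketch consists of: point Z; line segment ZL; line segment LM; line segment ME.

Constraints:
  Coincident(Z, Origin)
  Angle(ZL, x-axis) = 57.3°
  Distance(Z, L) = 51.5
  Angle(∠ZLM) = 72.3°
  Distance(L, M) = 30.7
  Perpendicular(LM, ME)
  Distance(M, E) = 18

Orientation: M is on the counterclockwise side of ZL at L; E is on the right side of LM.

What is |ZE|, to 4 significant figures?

68.73

Z is at the origin; ZL runs at 57.3° with length 51.5, so L = 51.5·(cos 57.3°, sin 57.3°) = (27.82, 43.34). ∠ZLM = 72.3°, so LM runs at 57.3° + (180° − 72.3°) = 165.0° from the x-axis; with |LM| = 30.7, M = L + 30.7·(cos 165.0°, sin 165.0°) = (-1.832, 51.28). LM ⟂ ME; with |ME| = 18.0 on the right of LM, E = M + 18.0·(0.2588, 0.9659) = (2.827, 68.67). Then |ZE| = |E − Z| = 68.73.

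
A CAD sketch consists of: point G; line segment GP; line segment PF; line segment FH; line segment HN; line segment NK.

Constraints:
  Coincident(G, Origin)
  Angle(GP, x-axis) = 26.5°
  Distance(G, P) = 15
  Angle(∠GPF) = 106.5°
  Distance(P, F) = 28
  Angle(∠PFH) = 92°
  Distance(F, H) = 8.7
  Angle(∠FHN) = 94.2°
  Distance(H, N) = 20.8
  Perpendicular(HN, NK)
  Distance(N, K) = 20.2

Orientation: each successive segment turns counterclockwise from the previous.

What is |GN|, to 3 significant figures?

12.4

G is at the origin; GP runs at 26.5° with length 15.0, so P = (13.4, 6.69). ∠GPF = 106.5° gives PF at 100° from the x-axis; with |PF| = 28.0, F = (8.56, 34.3). ∠PFH = 92.0° gives FH at -172° from the x-axis; with |FH| = 8.7, H = (-0.0535, 33.1). ∠FHN = 94.2° gives HN at -86.2° from the x-axis; with |HN| = 20.8, N = (1.33, 12.3). Then |GN| = |N − G| = 12.4.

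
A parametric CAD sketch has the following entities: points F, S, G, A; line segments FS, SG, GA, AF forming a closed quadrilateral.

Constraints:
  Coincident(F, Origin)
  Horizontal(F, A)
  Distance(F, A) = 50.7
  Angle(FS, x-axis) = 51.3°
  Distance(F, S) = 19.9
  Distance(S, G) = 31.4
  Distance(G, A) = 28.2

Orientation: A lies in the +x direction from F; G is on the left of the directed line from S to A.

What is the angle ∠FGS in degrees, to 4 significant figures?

11.70°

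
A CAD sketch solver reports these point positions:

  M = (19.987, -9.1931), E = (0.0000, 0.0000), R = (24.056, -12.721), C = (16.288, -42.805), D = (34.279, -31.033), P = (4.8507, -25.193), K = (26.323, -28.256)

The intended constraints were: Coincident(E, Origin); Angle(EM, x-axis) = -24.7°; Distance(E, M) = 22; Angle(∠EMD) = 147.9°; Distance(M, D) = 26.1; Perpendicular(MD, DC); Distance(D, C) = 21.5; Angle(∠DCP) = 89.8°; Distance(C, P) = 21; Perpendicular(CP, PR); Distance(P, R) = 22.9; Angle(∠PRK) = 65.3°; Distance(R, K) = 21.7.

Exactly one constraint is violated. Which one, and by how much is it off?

Distance(R, K) = 21.7 — off by 6.00.

E = (0.00, 0.00) ✓; EM at -24.70° ✓; |EM| = 22.00 ✓; ∠EMD = 147.9° ✓; |MD| = 26.10 ✓; ∠(MD, DC) = 90.00° ✓; |DC| = 21.50 ✓; ∠DCP = 89.80° ✓; |CP| = 21.00 ✓; ∠(CP, PR) = 90.00° ✓; |PR| = 22.90 ✓; ∠PRK = 65.30° ✓; |RK| = 15.70 ✗.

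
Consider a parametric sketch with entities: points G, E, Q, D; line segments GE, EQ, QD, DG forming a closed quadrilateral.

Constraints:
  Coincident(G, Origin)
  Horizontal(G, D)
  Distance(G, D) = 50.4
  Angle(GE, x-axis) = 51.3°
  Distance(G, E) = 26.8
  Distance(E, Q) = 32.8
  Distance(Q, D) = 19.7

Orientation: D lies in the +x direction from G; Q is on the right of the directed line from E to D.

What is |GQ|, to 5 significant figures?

33.325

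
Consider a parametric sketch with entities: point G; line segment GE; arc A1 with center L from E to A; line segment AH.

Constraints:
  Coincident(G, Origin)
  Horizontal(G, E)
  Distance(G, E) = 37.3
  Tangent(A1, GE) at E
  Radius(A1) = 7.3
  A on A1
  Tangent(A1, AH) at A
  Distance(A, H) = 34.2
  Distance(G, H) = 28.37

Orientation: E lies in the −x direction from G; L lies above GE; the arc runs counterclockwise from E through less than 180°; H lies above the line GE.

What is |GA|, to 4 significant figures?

32.09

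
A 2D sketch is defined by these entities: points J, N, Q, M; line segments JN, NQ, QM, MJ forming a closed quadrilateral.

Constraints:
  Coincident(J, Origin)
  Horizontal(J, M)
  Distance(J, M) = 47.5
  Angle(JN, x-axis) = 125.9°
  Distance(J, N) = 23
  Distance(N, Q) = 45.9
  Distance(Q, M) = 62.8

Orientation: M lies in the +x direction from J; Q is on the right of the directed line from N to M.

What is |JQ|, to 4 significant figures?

28.58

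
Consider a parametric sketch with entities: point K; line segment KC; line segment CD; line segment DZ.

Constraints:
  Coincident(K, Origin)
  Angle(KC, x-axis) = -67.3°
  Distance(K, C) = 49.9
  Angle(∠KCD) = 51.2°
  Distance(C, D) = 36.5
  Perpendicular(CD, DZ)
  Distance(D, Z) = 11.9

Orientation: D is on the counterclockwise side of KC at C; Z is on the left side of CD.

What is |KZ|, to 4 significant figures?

27.49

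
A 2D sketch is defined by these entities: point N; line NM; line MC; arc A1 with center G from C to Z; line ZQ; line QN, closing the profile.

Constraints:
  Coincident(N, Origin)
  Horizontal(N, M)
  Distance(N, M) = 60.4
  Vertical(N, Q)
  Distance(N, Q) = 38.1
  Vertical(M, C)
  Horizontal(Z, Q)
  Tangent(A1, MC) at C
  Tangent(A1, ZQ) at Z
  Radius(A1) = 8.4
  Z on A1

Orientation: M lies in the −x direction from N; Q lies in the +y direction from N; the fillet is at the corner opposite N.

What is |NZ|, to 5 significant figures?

64.464

The virtual corner opposite N is at (-60.400, 38.100). The tangent condition forces GC to be normal to MC and since A1 is tangent to ZQ there, GZ ⟂ ZQ, with radius 8.4, so the center G sits 8.4 in from both sides at G = (-52.000, 29.700). That places the tangent points at C = (-60.400, 29.700) on MC and Z = (-52.000, 38.100) on ZQ. Then |NZ| = |Z − N| = 64.464.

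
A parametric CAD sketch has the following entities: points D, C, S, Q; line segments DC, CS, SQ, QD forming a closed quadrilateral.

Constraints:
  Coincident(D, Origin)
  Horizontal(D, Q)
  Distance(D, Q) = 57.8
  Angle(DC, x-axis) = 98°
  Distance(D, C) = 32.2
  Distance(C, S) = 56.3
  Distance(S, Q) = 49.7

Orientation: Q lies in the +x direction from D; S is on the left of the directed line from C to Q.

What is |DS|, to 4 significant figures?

69.38

D is at the origin; D and Q share the same y with |DQ| = 57.8 and Q in +x, so Q = (57.8, 0). DC runs at 98.0° with |DC| = 32.2, so C = (-4.481, 31.89). S is determined by |CS| = 56.3 and |SQ| = 49.7 together: it lies at the intersection of circle(C, 56.3) and circle(Q, 49.7). With |CQ| = 69.97, the foot of the radical line on CQ is 39.98 from C and the perpendicular offset is √(56.3² − 39.98²) = 39.64. Taking the left-of-CQ solution: S = (49.17, 48.95).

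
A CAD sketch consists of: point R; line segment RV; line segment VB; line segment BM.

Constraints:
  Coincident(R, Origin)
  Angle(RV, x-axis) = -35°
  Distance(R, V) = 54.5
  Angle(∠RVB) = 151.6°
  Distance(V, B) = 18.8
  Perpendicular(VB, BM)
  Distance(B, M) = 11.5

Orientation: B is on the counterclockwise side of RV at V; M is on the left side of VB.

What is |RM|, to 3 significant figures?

68.3

R is at the origin; RV runs at -35.0° with length 54.5, so V = 54.5·(cos -35.0°, sin -35.0°) = (44.6, -31.3). ∠RVB = 151.6°, so VB runs at -35.0° + (180° − 151.6°) = -6.60° from the x-axis; with |VB| = 18.8, B = V + 18.8·(cos -6.60°, sin -6.60°) = (63.3, -33.4). VB is perpendicular to BM; with |BM| = 11.5 on the left of VB, M = B + 11.5·(0.115, 0.993) = (64.6, -22.0). Then |RM| = |M − R| = 68.3.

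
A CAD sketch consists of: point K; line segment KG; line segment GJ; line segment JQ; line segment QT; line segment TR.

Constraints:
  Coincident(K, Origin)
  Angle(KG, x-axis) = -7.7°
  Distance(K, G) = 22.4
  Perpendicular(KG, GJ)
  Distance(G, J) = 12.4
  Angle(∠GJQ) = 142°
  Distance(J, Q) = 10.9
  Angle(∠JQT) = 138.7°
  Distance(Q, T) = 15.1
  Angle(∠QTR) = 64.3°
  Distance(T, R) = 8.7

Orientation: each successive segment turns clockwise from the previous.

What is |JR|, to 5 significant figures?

19.527

K is at the origin; KG runs at -7.7° with length 22.4, so G = (22.198, -3.0013). KG ⟂ GJ, so GJ runs at -97.700°; with |GJ| = 12.4, J = (20.537, -15.289). ∠GJQ = 142.0° gives JQ at -135.70° from the x-axis; with |JQ| = 10.9, Q = (12.736, -22.902). ∠JQT = 138.7° gives QT at -177.00° from the x-axis; with |QT| = 15.1, T = (-2.3438, -23.692). ∠QTR = 64.3° gives TR at 67.300° from the x-axis; with |TR| = 8.7, R = (1.0136, -15.666). Then |JR| = |R − J| = 19.527.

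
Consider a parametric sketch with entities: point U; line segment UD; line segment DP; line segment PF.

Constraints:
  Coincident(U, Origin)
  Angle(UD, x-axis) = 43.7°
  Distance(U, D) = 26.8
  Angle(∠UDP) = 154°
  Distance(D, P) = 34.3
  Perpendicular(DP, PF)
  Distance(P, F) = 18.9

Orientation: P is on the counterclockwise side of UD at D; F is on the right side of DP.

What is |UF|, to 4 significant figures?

65.94

U is at the origin; UD runs at 43.7° with length 26.8, so D = 26.8·(cos 43.7°, sin 43.7°) = (19.38, 18.52). ∠UDP = 154.0°, so DP runs at 43.7° + (180° − 154.0°) = 69.70° from the x-axis; with |DP| = 34.3, P = D + 34.3·(cos 69.70°, sin 69.70°) = (31.28, 50.69). DP is perpendicular to PF; with |PF| = 18.9 on the right of DP, F = P + 18.9·(0.9379, -0.3469) = (49.00, 44.13). Then |UF| = |F − U| = 65.94.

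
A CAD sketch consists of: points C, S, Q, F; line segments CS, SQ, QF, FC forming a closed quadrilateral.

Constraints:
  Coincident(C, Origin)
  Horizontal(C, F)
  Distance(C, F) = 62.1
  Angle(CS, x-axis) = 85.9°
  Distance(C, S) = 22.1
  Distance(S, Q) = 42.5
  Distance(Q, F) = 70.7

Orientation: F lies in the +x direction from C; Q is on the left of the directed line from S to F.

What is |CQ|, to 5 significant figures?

63.114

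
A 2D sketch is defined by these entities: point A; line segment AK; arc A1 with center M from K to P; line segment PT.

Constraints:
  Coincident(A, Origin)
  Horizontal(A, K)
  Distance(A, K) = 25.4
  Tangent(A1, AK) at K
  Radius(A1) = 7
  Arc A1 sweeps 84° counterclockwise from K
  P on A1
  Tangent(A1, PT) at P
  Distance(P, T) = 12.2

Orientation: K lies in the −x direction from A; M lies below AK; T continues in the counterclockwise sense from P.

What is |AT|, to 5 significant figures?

38.341

On A1, K sits at bearing 90° from M; an 84° counterclockwise sweep puts P at bearing 174°, so P = M + 7.0·(cos 174°, sin 174°) = (-32.362, -6.2683). The tangent condition forces MP to be normal to PT, so PT runs along (−sin 174°, cos 174°); with |PT| = 12.2, T = (-33.637, -18.401). Then |AT| = |T − A| = 38.341.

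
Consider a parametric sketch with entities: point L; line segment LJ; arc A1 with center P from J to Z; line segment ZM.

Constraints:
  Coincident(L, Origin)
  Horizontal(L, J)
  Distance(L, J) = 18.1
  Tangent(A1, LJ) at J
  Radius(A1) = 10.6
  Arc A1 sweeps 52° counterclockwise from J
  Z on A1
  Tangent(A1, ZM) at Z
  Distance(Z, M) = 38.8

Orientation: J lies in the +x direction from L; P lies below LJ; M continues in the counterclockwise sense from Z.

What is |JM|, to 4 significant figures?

47.33

On A1, J sits at bearing 90° from P; a 52° counterclockwise sweep puts Z at bearing 142°, so Z = P + 10.6·(cos 142°, sin 142°) = (9.747, -4.074). Tangency of A1 to ZM means the radius PZ is perpendicular to ZM, so ZM runs along (−sin 142°, cos 142°); with |ZM| = 38.8, M = (-14.14, -34.65). Then |JM| = |M − J| = 47.33.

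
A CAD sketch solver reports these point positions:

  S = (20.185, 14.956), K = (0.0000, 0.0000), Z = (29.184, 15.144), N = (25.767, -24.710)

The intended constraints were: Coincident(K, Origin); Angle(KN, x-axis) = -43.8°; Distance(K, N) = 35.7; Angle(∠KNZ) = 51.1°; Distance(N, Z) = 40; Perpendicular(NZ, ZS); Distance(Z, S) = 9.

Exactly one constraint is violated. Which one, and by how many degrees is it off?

Perpendicular(NZ, ZS) — off by 6.10°.

K = (0.00, 0.00) ✓; KN at -43.80° ✓; |KN| = 35.70 ✓; ∠KNZ = 51.10° ✓; |NZ| = 40.00 ✓; ∠(NZ, ZS) = 96.10° ✗; |ZS| = 9.001 ✓.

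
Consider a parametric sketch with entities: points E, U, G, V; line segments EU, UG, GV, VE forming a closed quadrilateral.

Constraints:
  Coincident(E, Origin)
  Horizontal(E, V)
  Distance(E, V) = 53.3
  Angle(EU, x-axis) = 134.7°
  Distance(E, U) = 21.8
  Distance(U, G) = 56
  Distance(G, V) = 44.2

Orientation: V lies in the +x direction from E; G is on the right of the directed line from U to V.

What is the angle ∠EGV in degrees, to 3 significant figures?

84.4°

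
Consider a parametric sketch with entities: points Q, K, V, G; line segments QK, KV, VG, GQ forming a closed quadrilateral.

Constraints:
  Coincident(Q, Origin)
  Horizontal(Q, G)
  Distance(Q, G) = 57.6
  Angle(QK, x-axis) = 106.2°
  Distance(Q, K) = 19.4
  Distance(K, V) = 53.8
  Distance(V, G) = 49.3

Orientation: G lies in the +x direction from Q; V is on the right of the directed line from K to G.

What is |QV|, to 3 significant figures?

34.8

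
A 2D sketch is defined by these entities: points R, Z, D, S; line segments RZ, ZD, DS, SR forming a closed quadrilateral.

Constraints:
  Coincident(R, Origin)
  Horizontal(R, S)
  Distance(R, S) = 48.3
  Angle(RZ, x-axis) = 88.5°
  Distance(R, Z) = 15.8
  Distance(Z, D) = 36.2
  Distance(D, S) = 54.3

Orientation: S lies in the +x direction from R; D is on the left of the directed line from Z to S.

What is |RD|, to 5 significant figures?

50.394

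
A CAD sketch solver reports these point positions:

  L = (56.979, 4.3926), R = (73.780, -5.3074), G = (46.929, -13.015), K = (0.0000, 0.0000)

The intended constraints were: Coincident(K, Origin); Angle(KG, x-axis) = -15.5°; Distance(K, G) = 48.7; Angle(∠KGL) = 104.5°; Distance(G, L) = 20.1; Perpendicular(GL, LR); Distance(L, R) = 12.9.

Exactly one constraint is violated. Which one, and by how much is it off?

Distance(L, R) = 12.9 — off by 6.50.

K = (0.00, 0.00) ✓; KG at -15.50° ✓; |KG| = 48.70 ✓; ∠KGL = 104.5° ✓; |GL| = 20.10 ✓; ∠(GL, LR) = 90.00° ✓; |LR| = 19.40 ✗.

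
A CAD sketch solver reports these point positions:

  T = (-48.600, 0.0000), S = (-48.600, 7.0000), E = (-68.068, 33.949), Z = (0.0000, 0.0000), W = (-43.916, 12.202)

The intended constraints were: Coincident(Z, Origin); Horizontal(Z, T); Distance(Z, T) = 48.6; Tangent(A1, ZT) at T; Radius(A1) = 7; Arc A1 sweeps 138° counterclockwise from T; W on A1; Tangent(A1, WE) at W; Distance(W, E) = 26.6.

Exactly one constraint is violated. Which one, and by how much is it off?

Distance(W, E) = 26.6 — off by 5.90.

Z = (0.00, 0.00) ✓; Z.y = 0.00, T.y = 0.00 ✓; |ZT| = 48.60 ✓; ∠(ST, TZ) = 90.00° ✓; |ST| = 7.000 ✓; bearing(S→W) − bearing(S→T) = 138.0° ✓; |SW| = 7.000 ✓; ∠(SW, WE) = 90.00° ✓; |WE| = 32.50 ✗.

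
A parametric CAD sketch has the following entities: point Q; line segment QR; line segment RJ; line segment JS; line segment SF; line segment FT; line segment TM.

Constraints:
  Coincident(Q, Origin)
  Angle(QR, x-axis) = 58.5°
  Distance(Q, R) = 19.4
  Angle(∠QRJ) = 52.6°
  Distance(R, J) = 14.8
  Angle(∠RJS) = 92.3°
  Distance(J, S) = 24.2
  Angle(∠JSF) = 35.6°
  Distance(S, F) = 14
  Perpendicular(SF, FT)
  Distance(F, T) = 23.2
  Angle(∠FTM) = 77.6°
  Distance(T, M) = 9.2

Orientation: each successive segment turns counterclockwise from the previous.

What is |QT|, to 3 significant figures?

21.5

∠JSF = 35.6° gives SF at 58.0° from the x-axis; with |SF| = 14.0, F = (4.35, 2.74). SF is perpendicular to FT, so FT runs at 148°; with |FT| = 23.2, T = (-15.3, 15.0). Then |QT| = |T − Q| = 21.5.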